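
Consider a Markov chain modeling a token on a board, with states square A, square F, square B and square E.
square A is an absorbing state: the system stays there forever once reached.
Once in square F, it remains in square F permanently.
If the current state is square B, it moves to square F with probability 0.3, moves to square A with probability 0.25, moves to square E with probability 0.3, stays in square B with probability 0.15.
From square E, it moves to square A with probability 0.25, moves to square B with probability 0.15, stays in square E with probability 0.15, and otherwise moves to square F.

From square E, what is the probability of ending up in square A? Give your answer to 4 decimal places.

0.3690

Let h(s) be the probability of absorption at square A starting from transient state s. Then h(square A) = 1 and h(square F) = 0. By first-step analysis:
h(square B) = 0.25·1 + 0.3·0 + 0.15·h(square B) + 0.3·h(square E)
h(square E) = 0.25·1 + 0.45·0 + 0.15·h(square B) + 0.15·h(square E)
Solving: h(square B) = 0.4244, h(square E) = 0.3690.
Starting from square E, the probability is 0.3690.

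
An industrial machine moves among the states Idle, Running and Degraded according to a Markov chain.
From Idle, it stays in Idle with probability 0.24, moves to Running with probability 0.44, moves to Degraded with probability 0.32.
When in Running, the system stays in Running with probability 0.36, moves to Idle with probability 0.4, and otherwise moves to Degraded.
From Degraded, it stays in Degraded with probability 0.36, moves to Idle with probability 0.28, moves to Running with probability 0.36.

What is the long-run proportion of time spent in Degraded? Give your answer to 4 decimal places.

Let the stationary distribution be π with π = πP and π_1 + π_2 + π_3 = 1.
π_1 = 0.24·π_1 + 0.4·π_2 + 0.28·π_3
π_2 = 0.44·π_1 + 0.36·π_2 + 0.36·π_3
Solving with the normalization constraint gives π = (0.3137, 0.3851, 0.3012).
So the stationary probability of Degraded is 0.3012.

0.3012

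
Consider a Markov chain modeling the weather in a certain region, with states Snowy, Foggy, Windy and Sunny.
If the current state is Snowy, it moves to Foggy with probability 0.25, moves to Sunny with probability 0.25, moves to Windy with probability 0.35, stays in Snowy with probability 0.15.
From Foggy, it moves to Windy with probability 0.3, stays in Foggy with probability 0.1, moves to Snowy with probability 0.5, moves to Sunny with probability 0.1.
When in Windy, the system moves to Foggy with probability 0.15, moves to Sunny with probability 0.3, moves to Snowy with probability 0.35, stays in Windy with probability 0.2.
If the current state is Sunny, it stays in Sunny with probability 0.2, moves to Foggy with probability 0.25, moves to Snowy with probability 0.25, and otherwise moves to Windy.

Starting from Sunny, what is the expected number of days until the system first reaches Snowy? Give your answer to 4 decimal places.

3.0704

Let t(s) be the expected number of days to first reach Snowy from state s, with t(Snowy) = 0. Conditioning on the first day:
t(Foggy) = 1 + 0.1·t(Foggy) + 0.3·t(Windy) + 0.1·t(Sunny)
t(Windy) = 1 + 0.15·t(Foggy) + 0.2·t(Windy) + 0.3·t(Sunny)
t(Sunny) = 1 + 0.25·t(Foggy) + 0.3·t(Windy) + 0.2·t(Sunny)
Solving: t(Foggy) = 2.4029, t(Windy) = 2.8519, t(Sunny) = 3.0704.
Expected days from Sunny to Snowy: 3.0704.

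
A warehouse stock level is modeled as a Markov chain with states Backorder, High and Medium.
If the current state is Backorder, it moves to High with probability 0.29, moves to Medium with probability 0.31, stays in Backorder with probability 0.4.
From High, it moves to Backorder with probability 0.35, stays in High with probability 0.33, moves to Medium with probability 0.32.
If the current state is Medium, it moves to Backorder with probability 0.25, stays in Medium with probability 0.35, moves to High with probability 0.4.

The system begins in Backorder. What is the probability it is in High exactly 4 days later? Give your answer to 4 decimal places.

0.3395

Propagate the distribution vector 4 days from Backorder.
After 0 days: (1.0000, 0.0000, 0.0000)
After 1 day: (0.4000, 0.2900, 0.3100)
After 2 days: (0.3390, 0.3357, 0.3253)
After 3 days: (0.3344, 0.3392, 0.3264)
After 4 days: (0.3341, 0.3395, 0.3264)
P(in High after 4 days) = 0.3395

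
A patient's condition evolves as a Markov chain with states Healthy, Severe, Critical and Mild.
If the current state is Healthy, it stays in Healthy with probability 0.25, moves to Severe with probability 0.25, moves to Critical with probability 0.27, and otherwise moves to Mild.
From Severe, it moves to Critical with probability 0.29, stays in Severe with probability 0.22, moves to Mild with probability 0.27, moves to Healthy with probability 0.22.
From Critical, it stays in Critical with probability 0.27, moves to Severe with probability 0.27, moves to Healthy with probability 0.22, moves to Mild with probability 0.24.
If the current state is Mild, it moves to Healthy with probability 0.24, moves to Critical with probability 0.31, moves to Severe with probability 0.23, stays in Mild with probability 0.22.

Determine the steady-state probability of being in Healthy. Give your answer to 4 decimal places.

Let the stationary distribution be π with π = πP and π_1 + π_2 + π_3 + π_4 = 1.
π_1 = 0.25·π_1 + 0.22·π_2 + 0.22·π_3 + 0.24·π_4
π_2 = 0.25·π_1 + 0.22·π_2 + 0.27·π_3 + 0.23·π_4
π_3 = 0.27·π_1 + 0.29·π_2 + 0.27·π_3 + 0.31·π_4
Solving with the normalization constraint gives π = (0.2318, 0.2436, 0.2845, 0.2402).
So the stationary probability of Healthy is 0.2318.

0.2318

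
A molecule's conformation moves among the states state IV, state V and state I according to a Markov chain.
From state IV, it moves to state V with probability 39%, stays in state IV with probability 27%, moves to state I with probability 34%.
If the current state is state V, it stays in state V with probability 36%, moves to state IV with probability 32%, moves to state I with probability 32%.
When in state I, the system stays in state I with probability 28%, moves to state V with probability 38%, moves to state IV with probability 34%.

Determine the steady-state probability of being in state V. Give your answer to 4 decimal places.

0.3756

Let the stationary distribution be π with π = πP and π_1 + π_2 + π_3 = 1.
π_1 = 0.27·π_1 + 0.32·π_2 + 0.34·π_3
π_2 = 0.39·π_1 + 0.36·π_2 + 0.38·π_3
Solving with the normalization constraint gives π = (0.3107, 0.3756, 0.3137).
So the stationary probability of state V is 0.3756.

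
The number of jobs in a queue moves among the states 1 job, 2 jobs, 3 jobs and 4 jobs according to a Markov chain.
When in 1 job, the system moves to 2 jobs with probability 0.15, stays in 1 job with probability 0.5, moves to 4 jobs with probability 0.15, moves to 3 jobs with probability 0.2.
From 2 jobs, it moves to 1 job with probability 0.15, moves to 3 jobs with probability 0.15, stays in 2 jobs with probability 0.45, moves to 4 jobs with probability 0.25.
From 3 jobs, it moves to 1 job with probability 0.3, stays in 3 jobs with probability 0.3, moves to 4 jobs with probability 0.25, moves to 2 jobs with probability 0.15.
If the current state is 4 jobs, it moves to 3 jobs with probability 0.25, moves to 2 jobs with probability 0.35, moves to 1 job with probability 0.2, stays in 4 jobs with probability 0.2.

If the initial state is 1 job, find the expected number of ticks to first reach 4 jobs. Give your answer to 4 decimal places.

Let t(s) be the expected number of ticks to first reach 4 jobs from state s, with t(4 jobs) = 0. Conditioning on the first tick:
t(1 job) = 1 + 0.5·t(1 job) + 0.15·t(2 jobs) + 0.2·t(3 jobs)
t(2 jobs) = 1 + 0.15·t(1 job) + 0.45·t(2 jobs) + 0.15·t(3 jobs)
t(3 jobs) = 1 + 0.3·t(1 job) + 0.15·t(2 jobs) + 0.3·t(3 jobs)
Solving: t(1 job) = 5.1959, t(2 jobs) = 4.4948, t(3 jobs) = 4.6186.
Expected ticks from 1 job to 4 jobs: 5.1959.

5.1959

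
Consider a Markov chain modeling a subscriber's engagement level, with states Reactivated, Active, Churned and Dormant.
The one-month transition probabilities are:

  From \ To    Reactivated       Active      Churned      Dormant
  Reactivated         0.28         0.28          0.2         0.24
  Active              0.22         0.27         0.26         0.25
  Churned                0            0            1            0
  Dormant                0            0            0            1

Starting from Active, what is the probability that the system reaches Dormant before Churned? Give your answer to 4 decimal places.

Let h(s) be the probability of absorption at Dormant starting from transient state s. Then h(Dormant) = 1 and h(Churned) = 0. By first-step analysis:
h(Reactivated) = 0.28·h(Reactivated) + 0.28·h(Active) + 0.2·0 + 0.24·1
h(Active) = 0.22·h(Reactivated) + 0.27·h(Active) + 0.26·0 + 0.25·1
Solving: h(Reactivated) = 0.5284, h(Active) = 0.5017.
Starting from Active, the probability is 0.5017.

0.5017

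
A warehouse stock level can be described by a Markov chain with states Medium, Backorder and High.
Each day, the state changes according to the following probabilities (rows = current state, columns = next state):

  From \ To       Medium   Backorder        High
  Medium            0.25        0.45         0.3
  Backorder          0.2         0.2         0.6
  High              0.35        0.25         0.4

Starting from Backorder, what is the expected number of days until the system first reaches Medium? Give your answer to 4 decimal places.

3.6364

Let t(s) be the expected number of days to first reach Medium from state s, with t(Medium) = 0. Conditioning on the first day:
t(Backorder) = 1 + 0.2·t(Backorder) + 0.6·t(High)
t(High) = 1 + 0.25·t(Backorder) + 0.4·t(High)
Solving: t(Backorder) = 3.6364, t(High) = 3.1818.
Expected days from Backorder to Medium: 3.6364.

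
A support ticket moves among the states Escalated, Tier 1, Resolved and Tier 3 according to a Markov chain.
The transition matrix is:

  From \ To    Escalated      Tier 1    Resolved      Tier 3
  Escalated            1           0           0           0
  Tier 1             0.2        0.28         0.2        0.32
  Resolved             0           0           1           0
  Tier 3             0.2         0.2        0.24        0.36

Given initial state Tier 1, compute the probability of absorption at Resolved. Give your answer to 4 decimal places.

Let h(s) be the probability of absorption at Resolved starting from transient state s. Then h(Resolved) = 1 and h(Escalated) = 0. By first-step analysis:
h(Tier 1) = 0.2·0 + 0.28·h(Tier 1) + 0.2·1 + 0.32·h(Tier 3)
h(Tier 3) = 0.2·0 + 0.2·h(Tier 1) + 0.24·1 + 0.36·h(Tier 3)
Solving: h(Tier 1) = 0.5161, h(Tier 3) = 0.5363.
Starting from Tier 1, the probability is 0.5161.

0.5161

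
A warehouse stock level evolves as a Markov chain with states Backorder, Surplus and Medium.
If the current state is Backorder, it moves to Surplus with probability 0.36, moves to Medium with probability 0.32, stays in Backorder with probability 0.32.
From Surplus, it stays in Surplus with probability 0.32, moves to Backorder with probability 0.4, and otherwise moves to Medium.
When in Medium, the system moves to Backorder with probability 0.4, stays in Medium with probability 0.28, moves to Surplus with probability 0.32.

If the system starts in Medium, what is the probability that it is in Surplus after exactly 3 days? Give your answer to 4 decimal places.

0.3347

Propagate the distribution vector 3 days from Medium.
After 0 days: (0.0000, 0.0000, 1.0000)
After 1 day: (0.4000, 0.3200, 0.2800)
After 2 days: (0.3680, 0.3360, 0.2960)
After 3 days: (0.3706, 0.3347, 0.2947)
P(in Surplus after 3 days) = 0.3347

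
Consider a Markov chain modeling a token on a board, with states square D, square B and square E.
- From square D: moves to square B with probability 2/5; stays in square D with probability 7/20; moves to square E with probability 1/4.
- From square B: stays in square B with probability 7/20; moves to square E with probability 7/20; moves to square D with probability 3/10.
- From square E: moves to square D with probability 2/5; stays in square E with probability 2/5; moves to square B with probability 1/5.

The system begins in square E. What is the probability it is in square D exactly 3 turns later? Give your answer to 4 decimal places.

0.3510

Propagate the distribution vector 3 turns from square E.
After 0 turns: (0.0000, 0.0000, 1.0000)
After 1 turn: (0.4000, 0.2000, 0.4000)
After 2 turns: (0.3600, 0.3100, 0.3300)
After 3 turns: (0.3510, 0.3185, 0.3305)
P(in square D after 3 turns) = 0.3510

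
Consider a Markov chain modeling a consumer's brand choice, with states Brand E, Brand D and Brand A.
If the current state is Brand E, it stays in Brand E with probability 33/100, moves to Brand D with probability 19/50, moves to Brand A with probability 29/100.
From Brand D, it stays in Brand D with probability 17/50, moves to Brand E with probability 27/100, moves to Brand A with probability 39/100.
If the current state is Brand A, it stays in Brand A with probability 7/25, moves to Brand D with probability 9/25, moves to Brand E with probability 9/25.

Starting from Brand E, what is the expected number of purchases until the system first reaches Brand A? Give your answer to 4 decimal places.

3.0624

Let t(s) be the expected number of purchases to first reach Brand A from state s, with t(Brand A) = 0. Conditioning on the first purchase:
t(Brand E) = 1 + 0.33·t(Brand E) + 0.38·t(Brand D)
t(Brand D) = 1 + 0.27·t(Brand E) + 0.34·t(Brand D)
Solving: t(Brand E) = 3.0624, t(Brand D) = 2.7680.
Expected purchases from Brand E to Brand A: 3.0624.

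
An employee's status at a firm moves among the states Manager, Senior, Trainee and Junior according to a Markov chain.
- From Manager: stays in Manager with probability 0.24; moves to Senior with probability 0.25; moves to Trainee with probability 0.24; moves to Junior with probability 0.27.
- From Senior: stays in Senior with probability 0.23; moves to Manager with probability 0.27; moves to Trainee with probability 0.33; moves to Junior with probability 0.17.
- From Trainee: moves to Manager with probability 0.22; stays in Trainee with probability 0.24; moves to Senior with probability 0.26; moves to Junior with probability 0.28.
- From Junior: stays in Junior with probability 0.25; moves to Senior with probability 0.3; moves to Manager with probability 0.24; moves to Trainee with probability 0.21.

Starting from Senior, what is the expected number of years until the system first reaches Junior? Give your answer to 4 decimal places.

Let t(s) be the expected number of years to first reach Junior from state s, with t(Junior) = 0. Conditioning on the first year:
t(Manager) = 1 + 0.24·t(Manager) + 0.25·t(Senior) + 0.24·t(Trainee)
t(Senior) = 1 + 0.27·t(Manager) + 0.23·t(Senior) + 0.33·t(Trainee)
t(Trainee) = 1 + 0.22·t(Manager) + 0.26·t(Senior) + 0.24·t(Trainee)
Solving: t(Manager) = 4.0346, t(Senior) = 4.4269, t(Trainee) = 3.9982.
Expected years from Senior to Junior: 4.4269.

4.4269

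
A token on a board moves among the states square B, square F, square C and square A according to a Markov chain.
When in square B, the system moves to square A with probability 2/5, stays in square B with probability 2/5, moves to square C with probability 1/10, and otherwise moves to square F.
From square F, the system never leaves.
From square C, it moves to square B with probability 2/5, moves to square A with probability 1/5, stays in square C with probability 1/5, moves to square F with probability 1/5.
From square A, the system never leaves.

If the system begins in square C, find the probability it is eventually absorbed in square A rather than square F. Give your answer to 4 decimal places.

0.6364

Let h(s) be the probability of absorption at square A starting from transient state s. Then h(square A) = 1 and h(square F) = 0. By first-step analysis:
h(square B) = 0.4·h(square B) + 0.1·0 + 0.1·h(square C) + 0.4·1
h(square C) = 0.4·h(square B) + 0.2·0 + 0.2·h(square C) + 0.2·1
Solving: h(square B) = 0.7727, h(square C) = 0.6364.
Starting from square C, the probability is 0.6364.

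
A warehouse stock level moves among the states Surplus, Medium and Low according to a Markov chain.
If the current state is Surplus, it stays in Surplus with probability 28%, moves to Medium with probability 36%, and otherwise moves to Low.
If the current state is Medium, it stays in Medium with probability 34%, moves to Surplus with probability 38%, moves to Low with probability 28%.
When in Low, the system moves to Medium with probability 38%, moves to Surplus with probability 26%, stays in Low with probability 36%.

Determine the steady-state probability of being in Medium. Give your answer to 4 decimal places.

0.3594

Let the stationary distribution be π with π = πP and π_1 + π_2 + π_3 = 1.
π_1 = 0.28·π_1 + 0.38·π_2 + 0.26·π_3
π_2 = 0.36·π_1 + 0.34·π_2 + 0.38·π_3
Solving with the normalization constraint gives π = (0.3093, 0.3594, 0.3312).
So the stationary probability of Medium is 0.3594.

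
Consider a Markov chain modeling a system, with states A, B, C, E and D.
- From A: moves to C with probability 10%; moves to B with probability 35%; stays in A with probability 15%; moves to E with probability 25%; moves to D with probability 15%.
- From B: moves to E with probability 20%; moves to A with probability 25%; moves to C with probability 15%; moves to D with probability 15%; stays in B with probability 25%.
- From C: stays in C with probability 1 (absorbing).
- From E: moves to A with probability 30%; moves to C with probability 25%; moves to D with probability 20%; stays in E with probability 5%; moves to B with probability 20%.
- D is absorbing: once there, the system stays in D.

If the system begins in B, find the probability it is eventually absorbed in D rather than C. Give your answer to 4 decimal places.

Let h(s) be the probability of absorption at D starting from transient state s. Then h(D) = 1 and h(C) = 0. By first-step analysis:
h(A) = 0.15·h(A) + 0.35·h(B) + 0.1·0 + 0.25·h(E) + 0.15·1
h(B) = 0.25·h(A) + 0.25·h(B) + 0.15·0 + 0.2·h(E) + 0.15·1
h(E) = 0.3·h(A) + 0.2·h(B) + 0.25·0 + 0.05·h(E) + 0.2·1
Solving: h(A) = 0.5260, h(B) = 0.5041, h(E) = 0.4828.
Starting from B, the probability is 0.5041.

0.5041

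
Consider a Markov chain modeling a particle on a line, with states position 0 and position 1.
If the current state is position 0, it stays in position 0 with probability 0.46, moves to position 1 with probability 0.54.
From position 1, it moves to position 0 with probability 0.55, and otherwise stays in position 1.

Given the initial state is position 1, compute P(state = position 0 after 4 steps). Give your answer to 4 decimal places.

0.5046

Propagate the distribution vector 4 steps from position 1.
After 0 steps: (0.0000, 1.0000)
After 1 step: (0.5500, 0.4500)
After 2 steps: (0.5005, 0.4995)
After 3 steps: (0.5050, 0.4950)
After 4 steps: (0.5046, 0.4954)
P(in position 0 after 4 steps) = 0.5046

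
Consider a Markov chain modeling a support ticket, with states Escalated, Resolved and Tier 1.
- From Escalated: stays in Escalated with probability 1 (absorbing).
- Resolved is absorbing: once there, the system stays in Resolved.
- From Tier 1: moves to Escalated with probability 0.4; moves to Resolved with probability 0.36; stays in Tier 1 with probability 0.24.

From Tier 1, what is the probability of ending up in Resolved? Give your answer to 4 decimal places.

Let h(s) be the probability of absorption at Resolved starting from transient state s. Then h(Resolved) = 1 and h(Escalated) = 0. By first-step analysis:
h(Tier 1) = 0.4·0 + 0.36·1 + 0.24·h(Tier 1)
Solving: h(Tier 1) = 0.4737.
Starting from Tier 1, the probability is 0.4737.

0.4737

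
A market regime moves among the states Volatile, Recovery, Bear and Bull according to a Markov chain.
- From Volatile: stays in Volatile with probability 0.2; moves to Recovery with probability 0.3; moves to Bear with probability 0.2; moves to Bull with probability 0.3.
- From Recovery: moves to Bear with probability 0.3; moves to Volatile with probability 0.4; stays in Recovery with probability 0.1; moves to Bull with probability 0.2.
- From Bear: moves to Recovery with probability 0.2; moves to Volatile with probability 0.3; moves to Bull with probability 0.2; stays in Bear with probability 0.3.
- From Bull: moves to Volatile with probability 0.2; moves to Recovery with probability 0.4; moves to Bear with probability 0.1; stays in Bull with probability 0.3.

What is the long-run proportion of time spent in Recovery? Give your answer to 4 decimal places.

Let the stationary distribution be π with π = πP and π_1 + π_2 + π_3 + π_4 = 1.
π_1 = 0.2·π_1 + 0.4·π_2 + 0.3·π_3 + 0.2·π_4
π_2 = 0.3·π_1 + 0.1·π_2 + 0.2·π_3 + 0.4·π_4
π_3 = 0.2·π_1 + 0.3·π_2 + 0.3·π_3 + 0.1·π_4
Solving with the normalization constraint gives π = (0.2727, 0.2525, 0.2222, 0.2525).
So the stationary probability of Recovery is 0.2525.

0.2525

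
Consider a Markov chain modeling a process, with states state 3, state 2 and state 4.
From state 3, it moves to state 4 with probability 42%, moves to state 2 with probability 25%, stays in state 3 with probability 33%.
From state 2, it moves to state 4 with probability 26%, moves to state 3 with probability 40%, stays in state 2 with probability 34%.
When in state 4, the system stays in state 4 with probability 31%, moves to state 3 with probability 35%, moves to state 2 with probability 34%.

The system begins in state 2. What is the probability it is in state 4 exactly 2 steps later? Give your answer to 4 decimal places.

0.3370

Sum over the intermediate state after 1 step:
P = P(state 2→state 3)·P(state 3→state 4) + P(state 2→state 2)·P(state 2→state 4) + P(state 2→state 4)·P(state 4→state 4)
  = 0.4×0.42 + 0.34×0.26 + 0.26×0.31
  = 0.1680 + 0.0884 + 0.0806 = 0.3370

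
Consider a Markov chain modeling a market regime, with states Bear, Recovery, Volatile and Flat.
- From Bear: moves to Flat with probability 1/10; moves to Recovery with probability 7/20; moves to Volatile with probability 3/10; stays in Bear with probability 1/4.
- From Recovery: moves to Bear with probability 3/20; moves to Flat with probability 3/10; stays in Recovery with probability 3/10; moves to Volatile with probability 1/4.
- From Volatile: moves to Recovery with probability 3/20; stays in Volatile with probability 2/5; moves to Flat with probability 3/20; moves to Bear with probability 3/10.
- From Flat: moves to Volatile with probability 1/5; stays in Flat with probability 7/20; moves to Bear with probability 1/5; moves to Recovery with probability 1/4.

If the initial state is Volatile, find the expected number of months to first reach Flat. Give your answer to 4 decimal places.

Let t(s) be the expected number of months to first reach Flat from state s, with t(Flat) = 0. Conditioning on the first month:
t(Bear) = 1 + 0.25·t(Bear) + 0.35·t(Recovery) + 0.3·t(Volatile)
t(Recovery) = 1 + 0.15·t(Bear) + 0.3·t(Recovery) + 0.25·t(Volatile)
t(Volatile) = 1 + 0.3·t(Bear) + 0.15·t(Recovery) + 0.4·t(Volatile)
Solving: t(Bear) = 5.8667, t(Recovery) = 4.7529, t(Volatile) = 5.7882.
Expected months from Volatile to Flat: 5.7882.

5.7882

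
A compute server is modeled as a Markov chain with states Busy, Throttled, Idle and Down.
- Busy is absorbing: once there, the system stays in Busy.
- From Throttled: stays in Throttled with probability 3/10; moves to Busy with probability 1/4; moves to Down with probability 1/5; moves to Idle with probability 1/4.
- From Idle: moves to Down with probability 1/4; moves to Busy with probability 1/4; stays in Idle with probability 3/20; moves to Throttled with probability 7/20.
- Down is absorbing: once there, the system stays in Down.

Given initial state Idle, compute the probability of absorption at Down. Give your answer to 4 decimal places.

0.4828

Let h(s) be the probability of absorption at Down starting from transient state s. Then h(Down) = 1 and h(Busy) = 0. By first-step analysis:
h(Throttled) = 0.25·0 + 0.3·h(Throttled) + 0.25·h(Idle) + 0.2·1
h(Idle) = 0.25·0 + 0.35·h(Throttled) + 0.15·h(Idle) + 0.25·1
Solving: h(Throttled) = 0.4581, h(Idle) = 0.4828.
Starting from Idle, the probability is 0.4828.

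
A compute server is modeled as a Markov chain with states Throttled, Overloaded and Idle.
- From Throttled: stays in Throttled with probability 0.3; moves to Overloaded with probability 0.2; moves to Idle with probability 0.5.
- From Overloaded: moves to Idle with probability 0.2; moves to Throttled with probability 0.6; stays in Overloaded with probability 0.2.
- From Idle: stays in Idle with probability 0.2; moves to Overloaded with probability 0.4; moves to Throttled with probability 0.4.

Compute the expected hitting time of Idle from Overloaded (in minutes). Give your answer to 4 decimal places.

Let t(s) be the expected number of minutes to first reach Idle from state s, with t(Idle) = 0. Conditioning on the first minute:
t(Throttled) = 1 + 0.3·t(Throttled) + 0.2·t(Overloaded)
t(Overloaded) = 1 + 0.6·t(Throttled) + 0.2·t(Overloaded)
Solving: t(Throttled) = 2.2727, t(Overloaded) = 2.9545.
Expected minutes from Overloaded to Idle: 2.9545.

2.9545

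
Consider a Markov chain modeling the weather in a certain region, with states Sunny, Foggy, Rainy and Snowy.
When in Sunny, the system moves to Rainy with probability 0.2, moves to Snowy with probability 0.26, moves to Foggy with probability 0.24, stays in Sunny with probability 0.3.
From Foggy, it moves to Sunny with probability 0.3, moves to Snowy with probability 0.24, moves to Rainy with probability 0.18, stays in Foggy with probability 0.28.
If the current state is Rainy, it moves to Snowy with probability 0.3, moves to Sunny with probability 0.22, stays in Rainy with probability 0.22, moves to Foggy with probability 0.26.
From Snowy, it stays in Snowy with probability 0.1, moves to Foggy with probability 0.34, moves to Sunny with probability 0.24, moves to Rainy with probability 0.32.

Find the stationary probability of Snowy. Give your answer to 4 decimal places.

Let the stationary distribution be π with π = πP and π_1 + π_2 + π_3 + π_4 = 1.
π_1 = 0.3·π_1 + 0.3·π_2 + 0.22·π_3 + 0.24·π_4
π_2 = 0.24·π_1 + 0.28·π_2 + 0.26·π_3 + 0.34·π_4
π_3 = 0.2·π_1 + 0.18·π_2 + 0.22·π_3 + 0.32·π_4
Solving with the normalization constraint gives π = (0.2683, 0.2784, 0.2262, 0.2271).
So the stationary probability of Snowy is 0.2271.

0.2271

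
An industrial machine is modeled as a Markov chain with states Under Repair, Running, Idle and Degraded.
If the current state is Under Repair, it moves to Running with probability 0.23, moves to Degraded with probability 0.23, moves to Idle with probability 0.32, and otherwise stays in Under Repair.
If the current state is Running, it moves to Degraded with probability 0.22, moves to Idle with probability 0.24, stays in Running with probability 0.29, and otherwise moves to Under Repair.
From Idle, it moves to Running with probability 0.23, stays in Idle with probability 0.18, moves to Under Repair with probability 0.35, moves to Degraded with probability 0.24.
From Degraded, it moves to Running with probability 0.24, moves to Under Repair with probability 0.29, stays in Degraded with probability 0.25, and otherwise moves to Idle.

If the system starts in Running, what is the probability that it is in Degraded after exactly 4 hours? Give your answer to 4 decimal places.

Propagate the distribution vector 4 hours from Running.
After 0 hours: (0.0000, 1.0000, 0.0000, 0.0000)
After 1 hour: (0.2500, 0.2900, 0.2400, 0.2200)
After 2 hours: (0.2753, 0.2496, 0.2412, 0.2339)
After 3 hours: (0.2752, 0.2473, 0.2429, 0.2346)
After 4 hours: (0.2754, 0.2472, 0.2428, 0.2346)
P(in Degraded after 4 hours) = 0.2346

0.2346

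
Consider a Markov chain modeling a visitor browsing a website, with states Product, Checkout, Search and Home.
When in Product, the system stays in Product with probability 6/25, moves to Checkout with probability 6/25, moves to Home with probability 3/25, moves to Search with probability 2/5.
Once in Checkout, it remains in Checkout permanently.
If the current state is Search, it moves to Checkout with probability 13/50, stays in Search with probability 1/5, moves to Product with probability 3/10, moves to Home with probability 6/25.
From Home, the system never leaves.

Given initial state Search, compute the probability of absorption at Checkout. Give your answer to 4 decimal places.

0.5525

Let h(s) be the probability of absorption at Checkout starting from transient state s. Then h(Checkout) = 1 and h(Home) = 0. By first-step analysis:
h(Product) = 0.24·h(Product) + 0.24·1 + 0.4·h(Search) + 0.12·0
h(Search) = 0.3·h(Product) + 0.26·1 + 0.2·h(Search) + 0.24·0
Solving: h(Product) = 0.6066, h(Search) = 0.5525.
Starting from Search, the probability is 0.5525.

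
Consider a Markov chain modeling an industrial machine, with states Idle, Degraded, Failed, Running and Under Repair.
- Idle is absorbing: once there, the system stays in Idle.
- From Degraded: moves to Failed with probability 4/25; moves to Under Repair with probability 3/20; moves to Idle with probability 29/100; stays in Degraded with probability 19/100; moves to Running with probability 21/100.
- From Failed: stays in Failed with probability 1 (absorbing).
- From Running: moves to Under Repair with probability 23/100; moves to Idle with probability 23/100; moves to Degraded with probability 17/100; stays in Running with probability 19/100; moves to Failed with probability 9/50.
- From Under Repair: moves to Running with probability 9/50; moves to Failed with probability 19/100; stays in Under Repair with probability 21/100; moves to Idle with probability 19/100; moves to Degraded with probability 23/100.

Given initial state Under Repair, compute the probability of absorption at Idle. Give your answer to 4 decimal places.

Let h(s) be the probability of absorption at Idle starting from transient state s. Then h(Idle) = 1 and h(Failed) = 0. By first-step analysis:
h(Degraded) = 0.29·1 + 0.19·h(Degraded) + 0.16·0 + 0.21·h(Running) + 0.15·h(Under Repair)
h(Running) = 0.23·1 + 0.17·h(Degraded) + 0.18·0 + 0.19·h(Running) + 0.23·h(Under Repair)
h(Under Repair) = 0.19·1 + 0.23·h(Degraded) + 0.19·0 + 0.18·h(Running) + 0.21·h(Under Repair)
Solving: h(Degraded) = 0.6059, h(Running) = 0.5661, h(Under Repair) = 0.5459.
Starting from Under Repair, the probability is 0.5459.

0.5459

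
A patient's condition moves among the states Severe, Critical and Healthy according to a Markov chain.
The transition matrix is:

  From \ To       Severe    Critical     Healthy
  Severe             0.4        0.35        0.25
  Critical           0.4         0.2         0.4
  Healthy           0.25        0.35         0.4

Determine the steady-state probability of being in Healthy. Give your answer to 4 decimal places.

Let the stationary distribution be π with π = πP and π_1 + π_2 + π_3 = 1.
π_1 = 0.4·π_1 + 0.4·π_2 + 0.25·π_3
π_2 = 0.35·π_1 + 0.2·π_2 + 0.35·π_3
Solving with the normalization constraint gives π = (0.3478, 0.3043, 0.3478).
So the stationary probability of Healthy is 0.3478.

0.3478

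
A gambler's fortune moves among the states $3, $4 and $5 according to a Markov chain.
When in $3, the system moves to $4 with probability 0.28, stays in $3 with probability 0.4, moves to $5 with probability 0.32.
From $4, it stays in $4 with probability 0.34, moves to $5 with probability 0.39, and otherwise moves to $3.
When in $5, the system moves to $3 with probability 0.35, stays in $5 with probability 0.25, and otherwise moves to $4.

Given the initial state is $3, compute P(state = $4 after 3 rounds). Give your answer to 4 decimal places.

Propagate the distribution vector 3 rounds from $3.
After 0 rounds: (1.0000, 0.0000, 0.0000)
After 1 round: (0.4000, 0.2800, 0.3200)
After 2 rounds: (0.3476, 0.3352, 0.3172)
After 3 rounds: (0.3406, 0.3382, 0.3213)
P(in $4 after 3 rounds) = 0.3382

0.3382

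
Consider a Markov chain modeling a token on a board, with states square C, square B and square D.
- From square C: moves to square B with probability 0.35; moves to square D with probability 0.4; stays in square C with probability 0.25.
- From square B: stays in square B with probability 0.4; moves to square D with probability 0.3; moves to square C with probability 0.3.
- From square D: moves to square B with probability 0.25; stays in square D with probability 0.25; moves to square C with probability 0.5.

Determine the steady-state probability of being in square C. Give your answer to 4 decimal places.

0.3464

Let the stationary distribution be π with π = πP and π_1 + π_2 + π_3 = 1.
π_1 = 0.25·π_1 + 0.3·π_2 + 0.5·π_3
π_2 = 0.35·π_1 + 0.4·π_2 + 0.25·π_3
Solving with the normalization constraint gives π = (0.3464, 0.3349, 0.3187).
So the stationary probability of square C is 0.3464.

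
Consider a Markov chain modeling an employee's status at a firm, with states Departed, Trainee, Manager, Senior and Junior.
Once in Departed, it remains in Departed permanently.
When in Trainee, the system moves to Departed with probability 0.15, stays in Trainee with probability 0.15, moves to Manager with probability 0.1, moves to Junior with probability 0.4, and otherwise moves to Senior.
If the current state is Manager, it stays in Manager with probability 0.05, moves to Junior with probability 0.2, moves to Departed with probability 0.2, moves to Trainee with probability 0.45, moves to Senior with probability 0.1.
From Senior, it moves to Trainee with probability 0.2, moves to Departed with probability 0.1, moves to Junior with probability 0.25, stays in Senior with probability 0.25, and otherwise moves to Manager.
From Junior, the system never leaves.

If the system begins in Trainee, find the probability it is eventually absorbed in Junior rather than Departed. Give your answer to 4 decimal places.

Let h(s) be the probability of absorption at Junior starting from transient state s. Then h(Junior) = 1 and h(Departed) = 0. By first-step analysis:
h(Trainee) = 0.15·0 + 0.15·h(Trainee) + 0.1·h(Manager) + 0.2·h(Senior) + 0.4·1
h(Manager) = 0.2·0 + 0.45·h(Trainee) + 0.05·h(Manager) + 0.1·h(Senior) + 0.2·1
h(Senior) = 0.1·0 + 0.2·h(Trainee) + 0.2·h(Manager) + 0.25·h(Senior) + 0.25·1
Solving: h(Trainee) = 0.7044, h(Manager) = 0.6164, h(Senior) = 0.6855.
Starting from Trainee, the probability is 0.7044.

0.7044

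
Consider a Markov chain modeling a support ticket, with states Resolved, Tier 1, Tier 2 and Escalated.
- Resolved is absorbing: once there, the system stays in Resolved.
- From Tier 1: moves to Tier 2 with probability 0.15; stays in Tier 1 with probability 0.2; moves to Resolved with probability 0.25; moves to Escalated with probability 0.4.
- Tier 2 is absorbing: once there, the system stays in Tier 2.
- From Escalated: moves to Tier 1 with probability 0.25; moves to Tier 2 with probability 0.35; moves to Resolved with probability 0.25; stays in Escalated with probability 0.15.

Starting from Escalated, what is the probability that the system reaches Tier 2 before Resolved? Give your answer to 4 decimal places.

Let h(s) be the probability of absorption at Tier 2 starting from transient state s. Then h(Tier 2) = 1 and h(Resolved) = 0. By first-step analysis:
h(Tier 1) = 0.25·0 + 0.2·h(Tier 1) + 0.15·1 + 0.4·h(Escalated)
h(Escalated) = 0.25·0 + 0.25·h(Tier 1) + 0.35·1 + 0.15·h(Escalated)
Solving: h(Tier 1) = 0.4612, h(Escalated) = 0.5474.
Starting from Escalated, the probability is 0.5474.

0.5474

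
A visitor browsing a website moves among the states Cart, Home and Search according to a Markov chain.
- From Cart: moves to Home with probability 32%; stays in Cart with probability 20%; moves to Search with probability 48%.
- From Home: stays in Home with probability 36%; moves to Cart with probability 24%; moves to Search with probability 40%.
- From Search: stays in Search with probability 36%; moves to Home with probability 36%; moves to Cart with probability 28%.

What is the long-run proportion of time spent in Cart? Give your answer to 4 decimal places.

Let the stationary distribution be π with π = πP and π_1 + π_2 + π_3 = 1.
π_1 = 0.2·π_1 + 0.24·π_2 + 0.28·π_3
π_2 = 0.32·π_1 + 0.36·π_2 + 0.36·π_3
Solving with the normalization constraint gives π = (0.2463, 0.3501, 0.4036).
So the stationary probability of Cart is 0.2463.

0.2463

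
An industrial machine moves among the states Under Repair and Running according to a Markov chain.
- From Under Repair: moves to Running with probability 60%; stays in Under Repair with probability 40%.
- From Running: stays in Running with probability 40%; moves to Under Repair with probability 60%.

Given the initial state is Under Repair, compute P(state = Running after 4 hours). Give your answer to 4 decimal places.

0.4992

Propagate the distribution vector 4 hours from Under Repair.
After 0 hours: (1.0000, 0.0000)
After 1 hour: (0.4000, 0.6000)
After 2 hours: (0.5200, 0.4800)
After 3 hours: (0.4960, 0.5040)
After 4 hours: (0.5008, 0.4992)
P(in Running after 4 hours) = 0.4992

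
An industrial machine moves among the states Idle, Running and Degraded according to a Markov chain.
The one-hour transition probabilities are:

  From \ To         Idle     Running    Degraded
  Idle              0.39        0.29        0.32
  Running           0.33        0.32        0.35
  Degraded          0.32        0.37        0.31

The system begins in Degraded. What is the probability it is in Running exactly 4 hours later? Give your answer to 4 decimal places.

Propagate the distribution vector 4 hours from Degraded.
After 0 hours: (0.0000, 0.0000, 1.0000)
After 1 hour: (0.3200, 0.3700, 0.3100)
After 2 hours: (0.3461, 0.3259, 0.3280)
After 3 hours: (0.3475, 0.3260, 0.3265)
After 4 hours: (0.3476, 0.3259, 0.3265)
P(in Running after 4 hours) = 0.3259

0.3259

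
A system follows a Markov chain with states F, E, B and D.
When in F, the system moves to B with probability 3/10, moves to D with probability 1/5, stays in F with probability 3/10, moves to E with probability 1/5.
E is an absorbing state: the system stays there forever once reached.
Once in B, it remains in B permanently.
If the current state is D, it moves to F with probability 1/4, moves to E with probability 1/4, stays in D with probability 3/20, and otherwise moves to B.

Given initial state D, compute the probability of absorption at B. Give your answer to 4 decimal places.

0.5872

Let h(s) be the probability of absorption at B starting from transient state s. Then h(B) = 1 and h(E) = 0. By first-step analysis:
h(F) = 0.3·h(F) + 0.2·0 + 0.3·1 + 0.2·h(D)
h(D) = 0.25·h(F) + 0.25·0 + 0.35·1 + 0.15·h(D)
Solving: h(F) = 0.5963, h(D) = 0.5872.
Starting from D, the probability is 0.5872.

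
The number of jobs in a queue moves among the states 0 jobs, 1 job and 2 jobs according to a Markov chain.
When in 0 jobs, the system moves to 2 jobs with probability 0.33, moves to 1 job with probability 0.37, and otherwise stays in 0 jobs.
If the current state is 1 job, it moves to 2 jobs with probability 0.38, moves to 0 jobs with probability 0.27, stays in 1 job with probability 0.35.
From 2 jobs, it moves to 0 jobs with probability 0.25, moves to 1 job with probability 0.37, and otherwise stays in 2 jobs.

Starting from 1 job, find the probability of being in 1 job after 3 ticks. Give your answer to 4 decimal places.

0.3627

Propagate the distribution vector 3 ticks from 1 job.
After 0 ticks: (0.0000, 1.0000, 0.0000)
After 1 tick: (0.2700, 0.3500, 0.3800)
After 2 ticks: (0.2705, 0.3630, 0.3665)
After 3 ticks: (0.2708, 0.3627, 0.3665)
P(in 1 job after 3 ticks) = 0.3627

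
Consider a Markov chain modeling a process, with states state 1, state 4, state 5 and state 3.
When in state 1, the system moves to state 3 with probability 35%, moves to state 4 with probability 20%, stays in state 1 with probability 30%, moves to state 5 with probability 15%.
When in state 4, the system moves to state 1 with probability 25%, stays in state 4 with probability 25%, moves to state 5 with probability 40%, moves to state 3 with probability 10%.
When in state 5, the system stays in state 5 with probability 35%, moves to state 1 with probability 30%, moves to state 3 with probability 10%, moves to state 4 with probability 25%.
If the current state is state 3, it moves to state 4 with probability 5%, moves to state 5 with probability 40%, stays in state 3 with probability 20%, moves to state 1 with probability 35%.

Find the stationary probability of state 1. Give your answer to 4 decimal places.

Let the stationary distribution be π with π = πP and π_1 + π_2 + π_3 + π_4 = 1.
π_1 = 0.3·π_1 + 0.25·π_2 + 0.3·π_3 + 0.35·π_4
π_2 = 0.2·π_1 + 0.25·π_2 + 0.25·π_3 + 0.05·π_4
π_3 = 0.15·π_1 + 0.4·π_2 + 0.35·π_3 + 0.4·π_4
Solving with the normalization constraint gives π = (0.2999, 0.1961, 0.3095, 0.1944).
So the stationary probability of state 1 is 0.2999.

0.2999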